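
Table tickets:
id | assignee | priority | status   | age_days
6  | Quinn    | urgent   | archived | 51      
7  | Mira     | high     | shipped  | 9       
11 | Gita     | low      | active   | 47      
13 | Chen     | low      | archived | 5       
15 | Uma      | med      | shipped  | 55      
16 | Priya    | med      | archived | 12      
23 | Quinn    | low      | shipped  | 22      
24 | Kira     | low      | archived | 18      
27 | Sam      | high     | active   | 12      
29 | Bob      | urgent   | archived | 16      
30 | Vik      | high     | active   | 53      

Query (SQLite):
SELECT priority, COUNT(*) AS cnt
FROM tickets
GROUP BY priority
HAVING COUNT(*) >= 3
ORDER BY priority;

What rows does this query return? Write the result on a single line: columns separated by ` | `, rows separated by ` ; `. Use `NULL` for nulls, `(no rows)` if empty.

high | 3 ; low | 4

Partition tickets by priority; compute COUNT(*) within each group.
HAVING: keep groups with count ≥ 3.
  high: ids {7, 27, 30} → COUNT(*)=3
  low: ids {11, 13, 23, 24} → COUNT(*)=4
  med: ids {15, 16} → COUNT(*)=2
  urgent: ids {6, 29} → COUNT(*)=2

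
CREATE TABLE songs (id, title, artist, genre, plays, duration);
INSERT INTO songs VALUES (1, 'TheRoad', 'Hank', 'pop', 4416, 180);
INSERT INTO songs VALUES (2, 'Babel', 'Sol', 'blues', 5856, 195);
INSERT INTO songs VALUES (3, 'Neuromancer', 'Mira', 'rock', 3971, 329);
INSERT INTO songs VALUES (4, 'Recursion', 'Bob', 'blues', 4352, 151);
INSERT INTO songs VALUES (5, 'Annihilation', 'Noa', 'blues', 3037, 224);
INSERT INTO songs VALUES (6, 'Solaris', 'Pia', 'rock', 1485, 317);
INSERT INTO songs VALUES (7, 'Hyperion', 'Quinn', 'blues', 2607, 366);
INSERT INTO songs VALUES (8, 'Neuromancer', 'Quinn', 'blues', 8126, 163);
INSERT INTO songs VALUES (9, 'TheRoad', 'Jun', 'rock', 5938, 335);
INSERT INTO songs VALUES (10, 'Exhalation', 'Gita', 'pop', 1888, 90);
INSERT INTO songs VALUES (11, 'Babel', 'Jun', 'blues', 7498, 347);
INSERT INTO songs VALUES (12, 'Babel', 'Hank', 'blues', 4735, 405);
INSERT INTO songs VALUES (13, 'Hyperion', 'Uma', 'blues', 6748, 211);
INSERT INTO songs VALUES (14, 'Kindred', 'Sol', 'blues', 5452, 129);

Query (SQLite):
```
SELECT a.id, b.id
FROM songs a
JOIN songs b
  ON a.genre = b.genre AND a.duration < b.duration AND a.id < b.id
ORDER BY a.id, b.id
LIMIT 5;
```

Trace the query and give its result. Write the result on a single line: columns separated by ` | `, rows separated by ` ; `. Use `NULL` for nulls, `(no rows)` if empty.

2 | 5 ; 2 | 7 ; 2 | 11 ; 2 | 12 ; 2 | 13

Pairs (a,b) with same genre, a.duration < b.duration, a.id < b.id.
genre groups: blues:{2,4,5,7,8,11,12,13,14} pop:{1,10} rock:{3,6,9}
Ordered by (a.id, b.id); first 5.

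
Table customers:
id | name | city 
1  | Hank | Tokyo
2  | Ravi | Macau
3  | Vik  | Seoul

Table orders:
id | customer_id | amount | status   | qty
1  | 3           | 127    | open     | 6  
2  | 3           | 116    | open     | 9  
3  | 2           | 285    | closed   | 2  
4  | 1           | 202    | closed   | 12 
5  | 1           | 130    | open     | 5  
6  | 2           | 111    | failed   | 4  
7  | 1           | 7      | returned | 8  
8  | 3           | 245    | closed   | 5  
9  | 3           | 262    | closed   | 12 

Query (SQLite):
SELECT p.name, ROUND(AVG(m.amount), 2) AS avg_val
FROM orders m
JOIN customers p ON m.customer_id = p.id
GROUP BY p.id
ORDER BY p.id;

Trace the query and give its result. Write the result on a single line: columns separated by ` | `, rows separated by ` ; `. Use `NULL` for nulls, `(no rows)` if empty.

Join each orders row to its customers via customer_id.
Group joined rows by customers.id; compute ROUND(AVG(m.amount), 2) per group.
  1: ids {4, 5, 7} → ROUND(AVG(m.amount), 2)=113
  2: ids {3, 6} → ROUND(AVG(m.amount), 2)=198
  3: ids {1, 2, 8, 9} → ROUND(AVG(m.amount), 2)=187.5

Hank | 113 ; Ravi | 198 ; Vik | 187.5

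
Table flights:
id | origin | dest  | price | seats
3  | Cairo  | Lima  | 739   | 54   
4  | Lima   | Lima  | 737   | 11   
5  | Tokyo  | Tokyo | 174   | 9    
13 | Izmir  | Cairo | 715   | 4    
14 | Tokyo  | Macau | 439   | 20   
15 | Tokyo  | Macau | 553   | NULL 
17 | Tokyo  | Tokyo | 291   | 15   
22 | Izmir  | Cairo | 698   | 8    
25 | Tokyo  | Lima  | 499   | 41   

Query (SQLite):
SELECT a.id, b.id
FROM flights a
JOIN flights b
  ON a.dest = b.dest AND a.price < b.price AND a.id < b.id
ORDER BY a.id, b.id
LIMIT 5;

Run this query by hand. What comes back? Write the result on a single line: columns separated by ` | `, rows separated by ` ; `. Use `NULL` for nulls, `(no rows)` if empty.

5 | 17 ; 14 | 15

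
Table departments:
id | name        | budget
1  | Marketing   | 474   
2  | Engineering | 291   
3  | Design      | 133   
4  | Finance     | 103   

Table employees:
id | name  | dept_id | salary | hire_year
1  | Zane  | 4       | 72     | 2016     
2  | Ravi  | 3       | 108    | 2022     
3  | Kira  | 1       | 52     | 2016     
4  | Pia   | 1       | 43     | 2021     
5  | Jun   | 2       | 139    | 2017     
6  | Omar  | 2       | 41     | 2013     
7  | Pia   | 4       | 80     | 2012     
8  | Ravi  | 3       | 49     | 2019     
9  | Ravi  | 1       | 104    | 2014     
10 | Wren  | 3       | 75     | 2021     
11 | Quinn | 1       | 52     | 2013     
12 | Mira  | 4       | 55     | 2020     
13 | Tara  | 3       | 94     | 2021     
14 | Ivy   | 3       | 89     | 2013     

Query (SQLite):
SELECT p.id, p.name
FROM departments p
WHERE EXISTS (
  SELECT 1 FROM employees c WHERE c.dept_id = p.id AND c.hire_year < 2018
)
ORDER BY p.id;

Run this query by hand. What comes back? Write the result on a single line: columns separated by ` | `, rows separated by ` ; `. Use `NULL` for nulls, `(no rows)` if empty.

1 | Marketing ; 2 | Engineering ; 3 | Design ; 4 | Finance

For each departments row, check whether any employees with matching dept_id has hire_year < 2018.
Keep rows where that is true.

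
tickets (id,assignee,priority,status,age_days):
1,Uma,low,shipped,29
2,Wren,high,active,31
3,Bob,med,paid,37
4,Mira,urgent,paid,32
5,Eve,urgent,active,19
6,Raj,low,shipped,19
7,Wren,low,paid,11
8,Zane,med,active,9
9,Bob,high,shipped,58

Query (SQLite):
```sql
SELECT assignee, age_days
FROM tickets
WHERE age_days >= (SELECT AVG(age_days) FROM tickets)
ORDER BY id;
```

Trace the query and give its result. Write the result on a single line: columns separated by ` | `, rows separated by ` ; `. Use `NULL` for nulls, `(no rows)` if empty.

Uma | 29 ; Wren | 31 ; Bob | 37 ; Mira | 32 ; Bob | 58

Scalar subquery: AVG(age_days) over all tickets rows = 27.222222 (≈; comparison uses full precision).
Keep rows where age_days >= that value.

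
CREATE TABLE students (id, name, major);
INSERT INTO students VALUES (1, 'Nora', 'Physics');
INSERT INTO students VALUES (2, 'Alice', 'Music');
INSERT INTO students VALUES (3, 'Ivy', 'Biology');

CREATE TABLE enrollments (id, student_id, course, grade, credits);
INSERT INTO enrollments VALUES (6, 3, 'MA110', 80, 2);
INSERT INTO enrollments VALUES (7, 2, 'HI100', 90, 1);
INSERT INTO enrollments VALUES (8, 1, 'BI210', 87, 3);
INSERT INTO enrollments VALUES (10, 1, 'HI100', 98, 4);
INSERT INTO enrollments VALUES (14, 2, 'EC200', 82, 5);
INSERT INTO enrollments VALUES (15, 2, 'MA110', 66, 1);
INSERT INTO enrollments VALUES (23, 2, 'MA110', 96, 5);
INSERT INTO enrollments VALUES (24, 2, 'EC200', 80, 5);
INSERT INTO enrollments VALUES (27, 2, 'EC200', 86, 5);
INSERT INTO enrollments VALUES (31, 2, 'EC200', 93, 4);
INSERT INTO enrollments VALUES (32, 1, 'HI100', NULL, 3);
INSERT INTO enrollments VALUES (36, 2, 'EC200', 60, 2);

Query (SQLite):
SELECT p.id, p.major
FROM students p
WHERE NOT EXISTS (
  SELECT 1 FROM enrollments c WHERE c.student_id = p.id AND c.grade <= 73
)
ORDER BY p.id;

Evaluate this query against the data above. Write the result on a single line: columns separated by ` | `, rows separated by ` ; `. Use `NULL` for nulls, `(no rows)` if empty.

For each students row, check whether any enrollments with matching student_id has grade <= 73.
Keep rows where that is false.

1 | Physics ; 3 | Biology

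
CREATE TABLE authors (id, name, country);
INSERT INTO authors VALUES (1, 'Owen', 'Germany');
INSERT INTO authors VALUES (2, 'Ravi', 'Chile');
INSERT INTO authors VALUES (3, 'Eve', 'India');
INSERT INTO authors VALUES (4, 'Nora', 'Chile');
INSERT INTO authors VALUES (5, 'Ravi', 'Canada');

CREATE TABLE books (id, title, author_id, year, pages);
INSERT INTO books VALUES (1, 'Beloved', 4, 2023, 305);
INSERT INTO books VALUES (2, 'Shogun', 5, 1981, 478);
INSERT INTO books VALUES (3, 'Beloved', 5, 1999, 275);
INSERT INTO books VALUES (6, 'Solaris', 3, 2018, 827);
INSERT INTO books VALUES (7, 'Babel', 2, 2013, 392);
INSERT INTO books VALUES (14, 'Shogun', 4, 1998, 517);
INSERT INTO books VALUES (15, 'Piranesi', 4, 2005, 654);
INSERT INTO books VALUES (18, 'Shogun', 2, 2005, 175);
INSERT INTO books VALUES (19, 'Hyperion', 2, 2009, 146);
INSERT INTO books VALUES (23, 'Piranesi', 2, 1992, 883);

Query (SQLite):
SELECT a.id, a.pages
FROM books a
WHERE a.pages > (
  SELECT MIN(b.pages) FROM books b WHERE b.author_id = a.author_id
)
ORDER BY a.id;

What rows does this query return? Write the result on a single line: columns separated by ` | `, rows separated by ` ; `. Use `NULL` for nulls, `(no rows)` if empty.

2 | 478 ; 7 | 392 ; 14 | 517 ; 15 | 654 ; 18 | 175 ; 23 | 883

For each books row a, compute MIN(pages) over rows sharing a.author_id.
Keep row a if a.pages > that per-group MIN.
  author_id=2: MIN(pages) = 146
  author_id=3: MIN(pages) = 827
  author_id=4: MIN(pages) = 305
  author_id=5: MIN(pages) = 275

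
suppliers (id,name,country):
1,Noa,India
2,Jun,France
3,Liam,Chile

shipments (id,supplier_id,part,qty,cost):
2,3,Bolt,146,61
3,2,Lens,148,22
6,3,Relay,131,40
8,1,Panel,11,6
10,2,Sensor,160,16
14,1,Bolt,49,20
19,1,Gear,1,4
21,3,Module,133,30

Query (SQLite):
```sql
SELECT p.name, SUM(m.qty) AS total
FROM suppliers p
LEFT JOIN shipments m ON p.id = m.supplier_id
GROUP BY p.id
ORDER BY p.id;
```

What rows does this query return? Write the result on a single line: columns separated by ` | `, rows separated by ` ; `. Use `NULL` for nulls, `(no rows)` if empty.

Noa | 61 ; Jun | 308 ; Liam | 410

LEFT JOIN keeps every suppliers row; unmatched ones get NULL for shipments columns.
Group by suppliers.id and compute SUM(m.qty). SUM over an all-NULL group is NULL.
  1: ids {8, 14, 19} → SUM(m.qty)=61
  2: ids {3, 10} → SUM(m.qty)=308
  3: ids {2, 6, 21} → SUM(m.qty)=410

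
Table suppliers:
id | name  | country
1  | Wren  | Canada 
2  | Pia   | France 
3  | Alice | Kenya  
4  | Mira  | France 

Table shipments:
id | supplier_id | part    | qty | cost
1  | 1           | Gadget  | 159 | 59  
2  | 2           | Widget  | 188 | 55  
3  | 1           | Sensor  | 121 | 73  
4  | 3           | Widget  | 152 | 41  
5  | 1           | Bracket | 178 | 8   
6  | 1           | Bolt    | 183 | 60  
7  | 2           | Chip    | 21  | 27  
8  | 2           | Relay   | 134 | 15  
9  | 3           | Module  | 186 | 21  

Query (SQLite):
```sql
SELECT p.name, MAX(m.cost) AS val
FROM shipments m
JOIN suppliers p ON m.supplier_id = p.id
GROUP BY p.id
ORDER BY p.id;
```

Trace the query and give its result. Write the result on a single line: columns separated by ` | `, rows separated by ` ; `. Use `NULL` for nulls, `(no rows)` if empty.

Wren | 73 ; Pia | 55 ; Alice | 41

Join each shipments row to its suppliers via supplier_id.
Group joined rows by suppliers.id; compute MAX(m.cost) per group.
  1: ids {1, 3, 5, 6} → MAX(m.cost)=73
  2: ids {2, 7, 8} → MAX(m.cost)=55
  3: ids {4, 9} → MAX(m.cost)=41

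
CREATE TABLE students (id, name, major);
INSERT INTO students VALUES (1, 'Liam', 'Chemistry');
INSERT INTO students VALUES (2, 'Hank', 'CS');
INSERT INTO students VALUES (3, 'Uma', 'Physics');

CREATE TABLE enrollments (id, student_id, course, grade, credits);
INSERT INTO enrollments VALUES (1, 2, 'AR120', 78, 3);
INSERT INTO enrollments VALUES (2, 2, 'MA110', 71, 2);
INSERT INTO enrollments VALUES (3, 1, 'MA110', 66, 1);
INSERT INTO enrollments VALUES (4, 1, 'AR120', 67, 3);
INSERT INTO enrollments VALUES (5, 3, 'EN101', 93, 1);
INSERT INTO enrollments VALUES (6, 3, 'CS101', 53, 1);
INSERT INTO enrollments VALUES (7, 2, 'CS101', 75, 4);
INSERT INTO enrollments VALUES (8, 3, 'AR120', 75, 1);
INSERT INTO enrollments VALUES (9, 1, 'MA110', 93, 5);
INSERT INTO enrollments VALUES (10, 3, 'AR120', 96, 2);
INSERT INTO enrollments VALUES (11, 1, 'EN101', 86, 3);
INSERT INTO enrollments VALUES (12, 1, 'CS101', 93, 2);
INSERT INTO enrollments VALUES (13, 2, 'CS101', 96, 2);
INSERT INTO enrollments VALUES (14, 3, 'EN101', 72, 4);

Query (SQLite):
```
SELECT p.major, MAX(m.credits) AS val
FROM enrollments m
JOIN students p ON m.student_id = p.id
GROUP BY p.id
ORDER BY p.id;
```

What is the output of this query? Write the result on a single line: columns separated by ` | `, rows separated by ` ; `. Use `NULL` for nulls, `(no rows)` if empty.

Join each enrollments row to its students via student_id.
Group joined rows by students.id; compute MAX(m.credits) per group.
  1: ids {3, 4, 9, 11, 12} → MAX(m.credits)=5
  2: ids {1, 2, 7, 13} → MAX(m.credits)=4
  3: ids {5, 6, 8, 10, 14} → MAX(m.credits)=4

Chemistry | 5 ; CS | 4 ; Physics | 4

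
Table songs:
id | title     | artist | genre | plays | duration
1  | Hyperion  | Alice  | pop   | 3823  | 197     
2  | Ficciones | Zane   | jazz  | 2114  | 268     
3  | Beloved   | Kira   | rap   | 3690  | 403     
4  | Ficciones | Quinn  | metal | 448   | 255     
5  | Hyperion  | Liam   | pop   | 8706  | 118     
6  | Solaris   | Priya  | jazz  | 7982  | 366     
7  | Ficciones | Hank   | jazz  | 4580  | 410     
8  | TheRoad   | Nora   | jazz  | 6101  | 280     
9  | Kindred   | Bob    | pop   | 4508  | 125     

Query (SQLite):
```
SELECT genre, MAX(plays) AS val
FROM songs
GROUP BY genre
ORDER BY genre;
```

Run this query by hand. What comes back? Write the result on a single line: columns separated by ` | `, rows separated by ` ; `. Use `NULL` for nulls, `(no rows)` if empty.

Partition songs by genre; compute MAX(plays) within each group.
  jazz: ids {2, 6, 7, 8} → MAX(plays)=7982
  metal: ids {4} → MAX(plays)=448
  pop: ids {1, 5, 9} → MAX(plays)=8706
  rap: ids {3} → MAX(plays)=3690

jazz | 7982 ; metal | 448 ; pop | 8706 ; rap | 3690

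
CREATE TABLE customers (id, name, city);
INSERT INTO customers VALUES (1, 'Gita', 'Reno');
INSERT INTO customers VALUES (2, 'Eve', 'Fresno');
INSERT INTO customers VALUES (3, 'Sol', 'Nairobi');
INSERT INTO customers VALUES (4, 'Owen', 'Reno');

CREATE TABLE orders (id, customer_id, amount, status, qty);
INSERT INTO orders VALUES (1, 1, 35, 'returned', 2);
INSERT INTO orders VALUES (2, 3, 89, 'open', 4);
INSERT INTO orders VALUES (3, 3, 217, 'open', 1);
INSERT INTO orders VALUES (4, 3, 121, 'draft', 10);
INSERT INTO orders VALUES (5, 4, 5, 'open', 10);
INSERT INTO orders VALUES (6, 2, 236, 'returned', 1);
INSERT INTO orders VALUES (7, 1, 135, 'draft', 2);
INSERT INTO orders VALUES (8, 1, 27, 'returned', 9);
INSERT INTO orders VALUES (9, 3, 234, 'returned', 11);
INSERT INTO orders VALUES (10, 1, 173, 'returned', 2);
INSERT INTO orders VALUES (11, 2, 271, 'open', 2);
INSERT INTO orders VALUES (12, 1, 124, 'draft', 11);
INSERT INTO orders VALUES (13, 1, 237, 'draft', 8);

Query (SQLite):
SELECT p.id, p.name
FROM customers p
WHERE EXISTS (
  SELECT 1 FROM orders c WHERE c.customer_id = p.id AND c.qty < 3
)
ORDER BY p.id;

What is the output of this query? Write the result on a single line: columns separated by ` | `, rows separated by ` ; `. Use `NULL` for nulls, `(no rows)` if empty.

For each customers row, check whether any orders with matching customer_id has qty < 3.
Keep rows where that is true.

1 | Gita ; 2 | Eve ; 3 | Sol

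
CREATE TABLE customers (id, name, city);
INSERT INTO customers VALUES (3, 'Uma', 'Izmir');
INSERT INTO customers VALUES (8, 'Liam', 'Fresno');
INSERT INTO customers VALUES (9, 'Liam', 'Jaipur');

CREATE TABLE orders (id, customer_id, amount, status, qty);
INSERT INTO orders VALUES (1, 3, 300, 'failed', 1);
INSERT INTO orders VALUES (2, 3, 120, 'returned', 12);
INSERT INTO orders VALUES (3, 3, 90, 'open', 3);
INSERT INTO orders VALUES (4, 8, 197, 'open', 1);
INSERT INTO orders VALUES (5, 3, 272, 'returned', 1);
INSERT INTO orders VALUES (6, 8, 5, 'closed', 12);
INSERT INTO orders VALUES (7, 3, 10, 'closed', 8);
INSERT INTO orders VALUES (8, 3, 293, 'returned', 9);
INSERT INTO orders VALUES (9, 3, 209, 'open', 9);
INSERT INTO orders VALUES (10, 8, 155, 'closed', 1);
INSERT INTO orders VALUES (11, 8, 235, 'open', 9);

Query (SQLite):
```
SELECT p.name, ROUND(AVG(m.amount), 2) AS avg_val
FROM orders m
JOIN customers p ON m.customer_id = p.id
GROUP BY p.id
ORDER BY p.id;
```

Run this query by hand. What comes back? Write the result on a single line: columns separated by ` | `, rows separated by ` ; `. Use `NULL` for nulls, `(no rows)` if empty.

Uma | 184.86 ; Liam | 148

Join each orders row to its customers via customer_id.
Group joined rows by customers.id; compute ROUND(AVG(m.amount), 2) per group.
  3: ids {1, 2, 3, 5, 7, 8, 9} → ROUND(AVG(m.amount), 2)=184.86
  8: ids {4, 6, 10, 11} → ROUND(AVG(m.amount), 2)=148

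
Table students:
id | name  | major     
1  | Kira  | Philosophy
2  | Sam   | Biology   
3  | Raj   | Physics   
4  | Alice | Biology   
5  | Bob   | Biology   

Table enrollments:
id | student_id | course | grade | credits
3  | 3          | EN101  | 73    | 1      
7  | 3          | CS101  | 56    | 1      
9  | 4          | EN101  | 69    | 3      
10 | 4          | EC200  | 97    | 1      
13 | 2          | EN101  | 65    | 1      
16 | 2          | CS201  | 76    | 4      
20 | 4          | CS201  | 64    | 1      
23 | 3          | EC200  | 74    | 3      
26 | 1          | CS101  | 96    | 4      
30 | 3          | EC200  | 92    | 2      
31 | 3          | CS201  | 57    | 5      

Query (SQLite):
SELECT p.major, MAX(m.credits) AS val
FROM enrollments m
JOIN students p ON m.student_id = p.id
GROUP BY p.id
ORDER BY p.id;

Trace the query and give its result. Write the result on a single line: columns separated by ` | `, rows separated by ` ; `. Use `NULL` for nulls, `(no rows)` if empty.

Philosophy | 4 ; Biology | 4 ; Physics | 5 ; Biology | 3

Join each enrollments row to its students via student_id.
Group joined rows by students.id; compute MAX(m.credits) per group.
  1: ids {26} → MAX(m.credits)=4
  2: ids {13, 16} → MAX(m.credits)=4
  3: ids {3, 7, 23, 30, 31} → MAX(m.credits)=5
  4: ids {9, 10, 20} → MAX(m.credits)=3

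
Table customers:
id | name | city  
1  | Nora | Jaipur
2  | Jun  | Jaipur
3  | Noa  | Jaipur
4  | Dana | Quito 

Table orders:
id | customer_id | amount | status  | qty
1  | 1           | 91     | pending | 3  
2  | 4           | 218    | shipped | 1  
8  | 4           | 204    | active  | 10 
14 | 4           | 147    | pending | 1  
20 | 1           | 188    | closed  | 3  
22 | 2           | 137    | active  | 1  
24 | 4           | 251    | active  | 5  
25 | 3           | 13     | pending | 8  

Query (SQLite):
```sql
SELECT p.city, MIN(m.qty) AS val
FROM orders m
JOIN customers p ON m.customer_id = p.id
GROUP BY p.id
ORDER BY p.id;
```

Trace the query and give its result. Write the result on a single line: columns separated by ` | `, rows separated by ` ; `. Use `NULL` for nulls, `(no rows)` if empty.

Jaipur | 3 ; Jaipur | 1 ; Jaipur | 8 ; Quito | 1

Join each orders row to its customers via customer_id.
Group joined rows by customers.id; compute MIN(m.qty) per group.
  1: ids {1, 20} → MIN(m.qty)=3
  2: ids {22} → MIN(m.qty)=1
  3: ids {25} → MIN(m.qty)=8
  4: ids {2, 8, 14, 24} → MIN(m.qty)=1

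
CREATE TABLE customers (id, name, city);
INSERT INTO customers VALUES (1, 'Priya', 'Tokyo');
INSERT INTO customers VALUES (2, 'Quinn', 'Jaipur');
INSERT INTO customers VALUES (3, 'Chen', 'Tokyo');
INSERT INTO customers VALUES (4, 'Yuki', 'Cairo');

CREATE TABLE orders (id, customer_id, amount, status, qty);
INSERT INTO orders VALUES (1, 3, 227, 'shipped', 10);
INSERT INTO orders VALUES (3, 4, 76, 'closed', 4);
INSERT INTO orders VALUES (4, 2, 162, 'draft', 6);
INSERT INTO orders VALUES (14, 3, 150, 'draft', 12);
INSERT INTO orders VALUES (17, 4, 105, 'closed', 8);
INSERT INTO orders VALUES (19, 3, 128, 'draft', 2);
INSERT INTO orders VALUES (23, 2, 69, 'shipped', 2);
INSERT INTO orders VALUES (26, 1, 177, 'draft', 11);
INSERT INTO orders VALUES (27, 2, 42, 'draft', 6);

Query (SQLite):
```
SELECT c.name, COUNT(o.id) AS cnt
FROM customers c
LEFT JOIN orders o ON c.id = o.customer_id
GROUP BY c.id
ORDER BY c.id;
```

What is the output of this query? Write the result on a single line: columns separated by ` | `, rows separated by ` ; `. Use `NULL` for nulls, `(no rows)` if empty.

Priya | 1 ; Quinn | 3 ; Chen | 3 ; Yuki | 2

LEFT JOIN keeps every customers row; unmatched ones get NULL for orders columns.
Group by customers.id and compute COUNT(o.id). COUNT(col) of an all-NULL group is 0.
  1: ids {26} → COUNT(o.id)=1
  2: ids {4, 23, 27} → COUNT(o.id)=3
  3: ids {1, 14, 19} → COUNT(o.id)=3
  4: ids {3, 17} → COUNT(o.id)=2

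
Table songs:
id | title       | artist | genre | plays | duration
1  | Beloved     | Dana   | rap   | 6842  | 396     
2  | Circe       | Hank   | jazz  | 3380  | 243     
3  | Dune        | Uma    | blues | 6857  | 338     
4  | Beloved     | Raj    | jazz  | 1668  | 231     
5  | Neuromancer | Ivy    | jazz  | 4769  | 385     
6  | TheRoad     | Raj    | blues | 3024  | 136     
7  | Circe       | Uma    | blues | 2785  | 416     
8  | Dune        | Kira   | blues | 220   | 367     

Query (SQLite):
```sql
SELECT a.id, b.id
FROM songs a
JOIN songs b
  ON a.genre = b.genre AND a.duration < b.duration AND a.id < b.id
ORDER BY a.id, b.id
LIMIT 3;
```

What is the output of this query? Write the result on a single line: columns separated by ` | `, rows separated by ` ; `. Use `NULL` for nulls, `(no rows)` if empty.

2 | 5 ; 3 | 7 ; 3 | 8

Pairs (a,b) with same genre, a.duration < b.duration, a.id < b.id.
genre groups: blues:{3,6,7,8} jazz:{2,4,5} rap:{1}
Ordered by (a.id, b.id); first 3.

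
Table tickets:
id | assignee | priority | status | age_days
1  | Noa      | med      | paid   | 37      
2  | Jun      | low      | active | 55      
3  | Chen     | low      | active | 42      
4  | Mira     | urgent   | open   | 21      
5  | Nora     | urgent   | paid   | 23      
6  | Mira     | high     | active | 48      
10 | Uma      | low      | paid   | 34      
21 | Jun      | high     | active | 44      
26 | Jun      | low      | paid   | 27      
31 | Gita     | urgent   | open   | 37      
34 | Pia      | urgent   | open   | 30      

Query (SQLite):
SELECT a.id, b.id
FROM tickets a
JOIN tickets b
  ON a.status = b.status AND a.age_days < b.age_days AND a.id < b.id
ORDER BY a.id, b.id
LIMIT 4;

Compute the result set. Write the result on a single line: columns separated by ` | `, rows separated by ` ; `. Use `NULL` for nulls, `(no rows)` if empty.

3 | 6 ; 3 | 21 ; 4 | 31 ; 4 | 34

Pairs (a,b) with same status, a.age_days < b.age_days, a.id < b.id.
status groups: active:{2,3,6,21} open:{4,31,34} paid:{1,5,10,26}
Ordered by (a.id, b.id); first 4.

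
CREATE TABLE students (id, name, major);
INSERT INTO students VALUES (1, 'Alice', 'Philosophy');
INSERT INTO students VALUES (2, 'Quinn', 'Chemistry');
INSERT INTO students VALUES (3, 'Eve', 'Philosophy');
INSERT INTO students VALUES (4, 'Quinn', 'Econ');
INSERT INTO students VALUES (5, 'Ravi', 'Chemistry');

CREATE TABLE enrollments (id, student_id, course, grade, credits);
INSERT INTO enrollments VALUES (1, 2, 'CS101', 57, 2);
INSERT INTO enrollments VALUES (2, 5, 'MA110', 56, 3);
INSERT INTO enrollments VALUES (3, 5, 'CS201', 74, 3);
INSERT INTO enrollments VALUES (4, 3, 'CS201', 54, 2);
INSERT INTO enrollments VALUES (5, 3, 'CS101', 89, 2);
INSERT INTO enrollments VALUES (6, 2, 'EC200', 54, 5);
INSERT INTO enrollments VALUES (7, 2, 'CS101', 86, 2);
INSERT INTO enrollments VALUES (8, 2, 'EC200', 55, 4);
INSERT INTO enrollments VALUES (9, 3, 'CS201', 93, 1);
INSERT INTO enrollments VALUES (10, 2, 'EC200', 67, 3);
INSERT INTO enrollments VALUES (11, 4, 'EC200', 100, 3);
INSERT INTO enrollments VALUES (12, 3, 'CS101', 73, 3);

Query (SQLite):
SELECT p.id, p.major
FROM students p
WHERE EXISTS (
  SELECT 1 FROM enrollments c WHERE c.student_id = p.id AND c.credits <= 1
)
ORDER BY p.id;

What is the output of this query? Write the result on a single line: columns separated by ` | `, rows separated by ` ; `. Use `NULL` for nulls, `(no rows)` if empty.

3 | Philosophy

For each students row, check whether any enrollments with matching student_id has credits <= 1.
Keep rows where that is true.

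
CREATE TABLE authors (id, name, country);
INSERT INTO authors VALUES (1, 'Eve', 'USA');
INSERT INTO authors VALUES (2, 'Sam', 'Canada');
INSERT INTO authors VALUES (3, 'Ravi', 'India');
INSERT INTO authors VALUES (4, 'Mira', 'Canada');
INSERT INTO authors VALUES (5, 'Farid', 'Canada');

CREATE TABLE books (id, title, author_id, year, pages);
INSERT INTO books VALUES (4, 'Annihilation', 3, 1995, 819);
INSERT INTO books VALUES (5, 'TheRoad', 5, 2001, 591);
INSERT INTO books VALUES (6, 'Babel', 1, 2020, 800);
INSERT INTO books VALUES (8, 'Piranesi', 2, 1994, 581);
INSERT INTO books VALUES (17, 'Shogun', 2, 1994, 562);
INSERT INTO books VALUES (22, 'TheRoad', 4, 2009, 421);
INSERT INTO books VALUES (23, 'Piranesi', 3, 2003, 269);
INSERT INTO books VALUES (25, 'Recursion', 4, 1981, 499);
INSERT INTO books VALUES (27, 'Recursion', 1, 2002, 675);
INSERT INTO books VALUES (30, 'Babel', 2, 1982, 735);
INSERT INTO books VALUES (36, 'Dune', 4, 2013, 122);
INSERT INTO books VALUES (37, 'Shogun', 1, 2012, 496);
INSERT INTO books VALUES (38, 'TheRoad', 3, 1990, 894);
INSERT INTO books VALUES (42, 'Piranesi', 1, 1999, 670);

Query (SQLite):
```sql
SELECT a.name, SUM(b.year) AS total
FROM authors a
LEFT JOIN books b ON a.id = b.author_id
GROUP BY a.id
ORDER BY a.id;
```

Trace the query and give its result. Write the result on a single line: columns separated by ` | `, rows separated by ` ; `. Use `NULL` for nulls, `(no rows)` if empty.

LEFT JOIN keeps every authors row; unmatched ones get NULL for books columns.
Group by authors.id and compute SUM(b.year). SUM over an all-NULL group is NULL.
  1: ids {6, 27, 37, 42} → SUM(b.year)=8033
  2: ids {8, 17, 30} → SUM(b.year)=5970
  3: ids {4, 23, 38} → SUM(b.year)=5988
  4: ids {22, 25, 36} → SUM(b.year)=6003
  5: ids {5} → SUM(b.year)=2001

Eve | 8033 ; Sam | 5970 ; Ravi | 5988 ; Mira | 6003 ; Farid | 2001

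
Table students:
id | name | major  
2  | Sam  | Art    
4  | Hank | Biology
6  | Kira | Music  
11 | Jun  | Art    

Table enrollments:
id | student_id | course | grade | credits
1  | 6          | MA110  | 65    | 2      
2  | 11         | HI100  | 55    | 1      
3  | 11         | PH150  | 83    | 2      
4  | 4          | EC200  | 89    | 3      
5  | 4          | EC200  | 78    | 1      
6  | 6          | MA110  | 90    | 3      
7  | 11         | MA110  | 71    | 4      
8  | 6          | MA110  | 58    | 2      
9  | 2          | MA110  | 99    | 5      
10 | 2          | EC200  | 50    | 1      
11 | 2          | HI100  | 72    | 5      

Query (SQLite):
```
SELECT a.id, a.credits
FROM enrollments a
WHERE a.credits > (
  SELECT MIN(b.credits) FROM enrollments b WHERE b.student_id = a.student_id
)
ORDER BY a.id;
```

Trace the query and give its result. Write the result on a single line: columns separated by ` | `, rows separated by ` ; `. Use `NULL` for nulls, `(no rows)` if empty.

3 | 2 ; 4 | 3 ; 6 | 3 ; 7 | 4 ; 9 | 5 ; 11 | 5

For each enrollments row a, compute MIN(credits) over rows sharing a.student_id.
Keep row a if a.credits > that per-group MIN.
  student_id=2: MIN(credits) = 1
  student_id=4: MIN(credits) = 1
  student_id=6: MIN(credits) = 2
  student_id=11: MIN(credits) = 1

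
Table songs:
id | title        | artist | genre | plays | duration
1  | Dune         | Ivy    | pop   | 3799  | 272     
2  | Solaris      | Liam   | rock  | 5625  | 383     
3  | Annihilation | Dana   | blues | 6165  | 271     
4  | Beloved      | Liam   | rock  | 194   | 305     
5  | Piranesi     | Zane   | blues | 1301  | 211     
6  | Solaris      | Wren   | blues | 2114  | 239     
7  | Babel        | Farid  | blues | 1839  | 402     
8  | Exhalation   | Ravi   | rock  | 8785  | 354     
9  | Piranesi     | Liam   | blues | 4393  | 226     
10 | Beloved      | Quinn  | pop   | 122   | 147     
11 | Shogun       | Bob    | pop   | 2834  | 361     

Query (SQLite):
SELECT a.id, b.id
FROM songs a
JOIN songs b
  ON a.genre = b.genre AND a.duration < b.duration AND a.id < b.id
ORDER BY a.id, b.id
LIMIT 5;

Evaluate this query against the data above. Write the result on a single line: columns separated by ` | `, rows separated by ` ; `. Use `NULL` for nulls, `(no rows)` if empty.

1 | 11 ; 3 | 7 ; 4 | 8 ; 5 | 6 ; 5 | 7

Pairs (a,b) with same genre, a.duration < b.duration, a.id < b.id.
genre groups: blues:{3,5,6,7,9} pop:{1,10,11} rock:{2,4,8}
Ordered by (a.id, b.id); first 5.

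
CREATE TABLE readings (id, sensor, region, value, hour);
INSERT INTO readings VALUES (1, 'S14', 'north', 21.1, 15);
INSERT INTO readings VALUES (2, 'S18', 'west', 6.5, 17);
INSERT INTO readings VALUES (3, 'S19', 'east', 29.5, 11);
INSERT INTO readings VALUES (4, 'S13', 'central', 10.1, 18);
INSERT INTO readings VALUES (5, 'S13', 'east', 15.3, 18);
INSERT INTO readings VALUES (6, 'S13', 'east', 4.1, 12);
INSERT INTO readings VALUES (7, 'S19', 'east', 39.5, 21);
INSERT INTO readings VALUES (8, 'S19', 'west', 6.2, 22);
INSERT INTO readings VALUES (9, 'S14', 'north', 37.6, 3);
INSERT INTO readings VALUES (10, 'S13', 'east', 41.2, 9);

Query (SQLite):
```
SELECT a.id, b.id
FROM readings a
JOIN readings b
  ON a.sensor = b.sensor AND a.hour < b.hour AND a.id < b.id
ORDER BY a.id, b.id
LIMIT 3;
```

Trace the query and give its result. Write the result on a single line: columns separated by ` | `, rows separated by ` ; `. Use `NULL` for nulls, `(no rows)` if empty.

Pairs (a,b) with same sensor, a.hour < b.hour, a.id < b.id.
sensor groups: S13:{4,5,6,10} S14:{1,9} S18:{2} S19:{3,7,8}
Ordered by (a.id, b.id); first 3.

3 | 7 ; 3 | 8 ; 7 | 8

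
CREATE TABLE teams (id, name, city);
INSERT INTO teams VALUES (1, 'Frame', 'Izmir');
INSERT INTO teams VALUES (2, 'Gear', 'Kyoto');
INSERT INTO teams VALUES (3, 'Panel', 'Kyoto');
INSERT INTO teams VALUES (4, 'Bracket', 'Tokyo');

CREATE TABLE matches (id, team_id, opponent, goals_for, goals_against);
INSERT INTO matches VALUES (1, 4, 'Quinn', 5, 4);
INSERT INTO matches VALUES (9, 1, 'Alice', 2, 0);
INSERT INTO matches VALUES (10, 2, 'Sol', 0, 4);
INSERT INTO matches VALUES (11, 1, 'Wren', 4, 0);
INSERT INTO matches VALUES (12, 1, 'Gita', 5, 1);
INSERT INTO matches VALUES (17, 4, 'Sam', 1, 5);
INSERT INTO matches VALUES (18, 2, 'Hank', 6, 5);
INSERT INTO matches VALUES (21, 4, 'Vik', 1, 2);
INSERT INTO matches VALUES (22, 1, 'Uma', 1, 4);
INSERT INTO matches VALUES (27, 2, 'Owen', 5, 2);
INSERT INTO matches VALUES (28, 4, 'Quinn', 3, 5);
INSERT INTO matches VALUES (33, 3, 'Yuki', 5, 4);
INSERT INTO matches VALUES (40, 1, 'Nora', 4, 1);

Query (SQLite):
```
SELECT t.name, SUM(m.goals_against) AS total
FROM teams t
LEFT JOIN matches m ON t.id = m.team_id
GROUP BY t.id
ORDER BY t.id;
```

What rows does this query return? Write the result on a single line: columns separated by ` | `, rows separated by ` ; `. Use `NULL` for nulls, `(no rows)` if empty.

Frame | 6 ; Gear | 11 ; Panel | 4 ; Bracket | 16

LEFT JOIN keeps every teams row; unmatched ones get NULL for matches columns.
Group by teams.id and compute SUM(m.goals_against). SUM over an all-NULL group is NULL.
  1: ids {9, 11, 12, 22, 40} → SUM(m.goals_against)=6
  2: ids {10, 18, 27} → SUM(m.goals_against)=11
  3: ids {33} → SUM(m.goals_against)=4
  4: ids {1, 17, 21, 28} → SUM(m.goals_against)=16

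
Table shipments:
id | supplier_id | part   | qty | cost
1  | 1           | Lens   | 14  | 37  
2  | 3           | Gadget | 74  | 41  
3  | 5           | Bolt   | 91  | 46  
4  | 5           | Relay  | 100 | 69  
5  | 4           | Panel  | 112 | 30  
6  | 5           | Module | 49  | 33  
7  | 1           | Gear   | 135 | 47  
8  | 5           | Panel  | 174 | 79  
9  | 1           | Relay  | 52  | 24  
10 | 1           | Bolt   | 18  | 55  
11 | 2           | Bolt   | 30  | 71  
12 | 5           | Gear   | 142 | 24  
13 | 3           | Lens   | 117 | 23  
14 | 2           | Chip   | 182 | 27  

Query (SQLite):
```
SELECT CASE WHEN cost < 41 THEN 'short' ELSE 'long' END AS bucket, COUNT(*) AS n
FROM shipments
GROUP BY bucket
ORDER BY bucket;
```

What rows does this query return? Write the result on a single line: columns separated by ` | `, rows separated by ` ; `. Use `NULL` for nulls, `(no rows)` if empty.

long | 7 ; short | 7

Bucket rows by cost < 41 → 'short' else 'long'; count each bucket.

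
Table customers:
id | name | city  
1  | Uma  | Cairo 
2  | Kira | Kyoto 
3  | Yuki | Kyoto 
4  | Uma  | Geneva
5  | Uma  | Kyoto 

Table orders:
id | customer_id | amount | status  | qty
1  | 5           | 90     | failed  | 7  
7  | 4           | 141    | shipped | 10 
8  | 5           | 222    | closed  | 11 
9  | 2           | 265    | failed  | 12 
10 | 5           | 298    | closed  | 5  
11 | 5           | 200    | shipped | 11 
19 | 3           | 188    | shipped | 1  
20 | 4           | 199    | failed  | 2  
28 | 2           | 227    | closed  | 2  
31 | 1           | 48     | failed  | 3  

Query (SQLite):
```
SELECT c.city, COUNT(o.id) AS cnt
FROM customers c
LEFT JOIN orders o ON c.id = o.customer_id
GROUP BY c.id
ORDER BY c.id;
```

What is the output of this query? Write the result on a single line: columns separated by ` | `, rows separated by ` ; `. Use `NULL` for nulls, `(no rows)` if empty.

Cairo | 1 ; Kyoto | 2 ; Kyoto | 1 ; Geneva | 2 ; Kyoto | 4

LEFT JOIN keeps every customers row; unmatched ones get NULL for orders columns.
Group by customers.id and compute COUNT(o.id). COUNT(col) of an all-NULL group is 0.
  1: ids {31} → COUNT(o.id)=1
  2: ids {9, 28} → COUNT(o.id)=2
  3: ids {19} → COUNT(o.id)=1
  4: ids {7, 20} → COUNT(o.id)=2
  5: ids {1, 8, 10, 11} → COUNT(o.id)=4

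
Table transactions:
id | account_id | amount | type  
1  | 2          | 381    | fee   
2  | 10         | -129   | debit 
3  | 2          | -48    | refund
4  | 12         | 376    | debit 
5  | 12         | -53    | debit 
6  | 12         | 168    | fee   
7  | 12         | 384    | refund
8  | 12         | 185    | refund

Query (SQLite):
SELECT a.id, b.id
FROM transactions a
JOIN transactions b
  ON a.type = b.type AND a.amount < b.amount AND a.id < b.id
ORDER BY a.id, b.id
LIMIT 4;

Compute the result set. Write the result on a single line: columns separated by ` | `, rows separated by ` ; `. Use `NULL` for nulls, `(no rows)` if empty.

2 | 4 ; 2 | 5 ; 3 | 7 ; 3 | 8

Pairs (a,b) with same type, a.amount < b.amount, a.id < b.id.
type groups: debit:{2,4,5} fee:{1,6} refund:{3,7,8}
Ordered by (a.id, b.id); first 4.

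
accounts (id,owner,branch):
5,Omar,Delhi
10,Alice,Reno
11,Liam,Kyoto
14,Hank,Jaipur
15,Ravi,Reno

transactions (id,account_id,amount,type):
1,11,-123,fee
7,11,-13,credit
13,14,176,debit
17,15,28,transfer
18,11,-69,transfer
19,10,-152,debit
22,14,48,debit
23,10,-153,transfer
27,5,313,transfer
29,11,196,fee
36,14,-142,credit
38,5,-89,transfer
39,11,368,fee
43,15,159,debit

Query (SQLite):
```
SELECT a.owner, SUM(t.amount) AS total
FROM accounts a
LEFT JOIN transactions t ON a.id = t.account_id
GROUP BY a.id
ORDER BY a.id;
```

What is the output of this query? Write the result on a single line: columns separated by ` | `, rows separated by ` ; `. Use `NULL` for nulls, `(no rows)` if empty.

LEFT JOIN keeps every accounts row; unmatched ones get NULL for transactions columns.
Group by accounts.id and compute SUM(t.amount). SUM over an all-NULL group is NULL.
  5: ids {27, 38} → SUM(t.amount)=224
  10: ids {19, 23} → SUM(t.amount)=-305
  11: ids {1, 7, 18, 29, 39} → SUM(t.amount)=359
  14: ids {13, 22, 36} → SUM(t.amount)=82
  15: ids {17, 43} → SUM(t.amount)=187

Omar | 224 ; Alice | -305 ; Liam | 359 ; Hank | 82 ; Ravi | 187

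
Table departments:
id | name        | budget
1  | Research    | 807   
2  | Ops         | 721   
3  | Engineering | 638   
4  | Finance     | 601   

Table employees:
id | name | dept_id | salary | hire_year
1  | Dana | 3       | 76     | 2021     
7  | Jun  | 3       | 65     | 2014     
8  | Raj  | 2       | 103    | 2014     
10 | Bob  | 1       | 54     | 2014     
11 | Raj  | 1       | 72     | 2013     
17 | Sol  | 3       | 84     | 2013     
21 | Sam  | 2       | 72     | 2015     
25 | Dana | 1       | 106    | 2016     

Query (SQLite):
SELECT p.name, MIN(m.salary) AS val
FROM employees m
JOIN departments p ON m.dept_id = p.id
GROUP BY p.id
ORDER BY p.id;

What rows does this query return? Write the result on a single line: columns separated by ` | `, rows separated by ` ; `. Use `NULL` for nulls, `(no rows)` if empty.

Research | 54 ; Ops | 72 ; Engineering | 65

Join each employees row to its departments via dept_id.
Group joined rows by departments.id; compute MIN(m.salary) per group.
  1: ids {10, 11, 25} → MIN(m.salary)=54
  2: ids {8, 21} → MIN(m.salary)=72
  3: ids {1, 7, 17} → MIN(m.salary)=65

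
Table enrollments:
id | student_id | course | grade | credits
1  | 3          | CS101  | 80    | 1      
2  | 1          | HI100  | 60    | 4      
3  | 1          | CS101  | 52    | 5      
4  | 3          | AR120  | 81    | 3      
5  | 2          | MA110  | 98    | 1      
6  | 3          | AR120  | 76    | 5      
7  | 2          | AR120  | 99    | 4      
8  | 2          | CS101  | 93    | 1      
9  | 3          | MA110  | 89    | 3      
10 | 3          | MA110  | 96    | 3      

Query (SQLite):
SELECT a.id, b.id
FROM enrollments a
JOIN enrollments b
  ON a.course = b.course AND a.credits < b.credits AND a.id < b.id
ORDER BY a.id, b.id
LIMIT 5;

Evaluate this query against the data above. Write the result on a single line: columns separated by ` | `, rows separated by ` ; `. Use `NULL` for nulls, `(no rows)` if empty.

Pairs (a,b) with same course, a.credits < b.credits, a.id < b.id.
course groups: AR120:{4,6,7} CS101:{1,3,8} HI100:{2} MA110:{5,9,10}
Ordered by (a.id, b.id); first 5.

1 | 3 ; 4 | 6 ; 4 | 7 ; 5 | 9 ; 5 | 10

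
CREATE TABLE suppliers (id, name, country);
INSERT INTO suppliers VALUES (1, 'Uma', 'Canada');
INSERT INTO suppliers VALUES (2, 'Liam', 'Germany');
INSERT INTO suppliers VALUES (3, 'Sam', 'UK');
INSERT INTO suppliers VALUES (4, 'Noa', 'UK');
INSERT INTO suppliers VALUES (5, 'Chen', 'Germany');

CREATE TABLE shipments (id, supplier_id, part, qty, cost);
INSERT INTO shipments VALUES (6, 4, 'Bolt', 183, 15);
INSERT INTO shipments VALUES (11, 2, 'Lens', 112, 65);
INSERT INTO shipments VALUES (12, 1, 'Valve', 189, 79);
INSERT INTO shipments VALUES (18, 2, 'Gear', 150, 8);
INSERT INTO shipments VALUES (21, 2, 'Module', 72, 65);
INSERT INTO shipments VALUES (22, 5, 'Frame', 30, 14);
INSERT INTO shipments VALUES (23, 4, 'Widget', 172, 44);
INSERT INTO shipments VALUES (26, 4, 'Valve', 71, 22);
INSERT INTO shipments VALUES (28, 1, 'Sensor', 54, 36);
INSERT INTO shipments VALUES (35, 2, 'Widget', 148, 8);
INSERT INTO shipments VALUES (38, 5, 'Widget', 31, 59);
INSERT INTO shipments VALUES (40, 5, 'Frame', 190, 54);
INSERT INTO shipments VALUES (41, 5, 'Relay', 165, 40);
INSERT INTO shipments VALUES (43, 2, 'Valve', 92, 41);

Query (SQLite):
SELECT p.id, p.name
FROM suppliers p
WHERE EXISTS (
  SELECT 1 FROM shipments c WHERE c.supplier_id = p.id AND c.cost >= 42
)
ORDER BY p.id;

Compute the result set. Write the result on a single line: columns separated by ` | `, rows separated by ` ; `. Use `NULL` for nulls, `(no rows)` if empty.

1 | Uma ; 2 | Liam ; 4 | Noa ; 5 | Chen

For each suppliers row, check whether any shipments with matching supplier_id has cost >= 42.
Keep rows where that is true.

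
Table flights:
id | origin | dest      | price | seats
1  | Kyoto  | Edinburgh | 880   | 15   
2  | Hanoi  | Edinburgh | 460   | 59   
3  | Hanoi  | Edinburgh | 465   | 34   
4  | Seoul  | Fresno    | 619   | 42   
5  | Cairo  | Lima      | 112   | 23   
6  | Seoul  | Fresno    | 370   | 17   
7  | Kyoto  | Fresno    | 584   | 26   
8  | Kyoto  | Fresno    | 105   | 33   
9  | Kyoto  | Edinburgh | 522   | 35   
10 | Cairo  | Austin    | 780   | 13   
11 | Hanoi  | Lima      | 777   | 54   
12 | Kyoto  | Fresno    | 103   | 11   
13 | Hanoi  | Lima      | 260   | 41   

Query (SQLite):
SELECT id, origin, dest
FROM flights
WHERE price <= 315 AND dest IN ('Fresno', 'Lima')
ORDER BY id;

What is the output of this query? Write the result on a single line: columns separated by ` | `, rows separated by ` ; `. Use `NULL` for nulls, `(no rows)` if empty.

5 | Cairo | Lima ; 8 | Kyoto | Fresno ; 12 | Kyoto | Fresno ; 13 | Hanoi | Lima

price <= 315: ids {5, 8, 12, 13}
dest IN ('Fresno', 'Lima'): ids {4, 5, 6, 7, 8, 11, 12, 13}
Combine with AND.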